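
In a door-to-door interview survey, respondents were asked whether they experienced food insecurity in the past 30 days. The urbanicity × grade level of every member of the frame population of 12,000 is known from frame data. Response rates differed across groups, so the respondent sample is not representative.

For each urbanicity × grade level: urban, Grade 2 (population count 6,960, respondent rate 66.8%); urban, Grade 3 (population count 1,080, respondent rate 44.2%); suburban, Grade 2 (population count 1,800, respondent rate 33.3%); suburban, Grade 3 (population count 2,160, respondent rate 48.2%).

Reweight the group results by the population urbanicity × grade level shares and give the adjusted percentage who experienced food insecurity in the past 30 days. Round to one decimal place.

Each cell contributes population-share × respondent value:
  urban, Grade 2: (6,960/12,000) × 66.8 = 38.744
  urban, Grade 3: (1,080/12,000) × 44.2 = 3.978
  suburban, Grade 2: (1,800/12,000) × 33.3 = 4.995
  suburban, Grade 3: (2,160/12,000) × 48.2 = 8.676
Post-stratified estimate = 56.393 → 56.4%.

56.4%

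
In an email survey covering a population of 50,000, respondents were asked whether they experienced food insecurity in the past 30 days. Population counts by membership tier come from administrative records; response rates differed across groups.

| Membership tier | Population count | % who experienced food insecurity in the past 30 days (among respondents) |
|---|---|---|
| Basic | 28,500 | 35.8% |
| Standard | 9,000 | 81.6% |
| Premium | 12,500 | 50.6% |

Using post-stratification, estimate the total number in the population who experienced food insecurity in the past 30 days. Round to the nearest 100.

23,900

Apply each group's respondent rate to its population count:
  Basic: 28,500 × 35.8% = 10,203
  Standard: 9,000 × 81.6% = 7344
  Premium: 12,500 × 50.6% = 6325
Estimated total = 23,872 → 23,900.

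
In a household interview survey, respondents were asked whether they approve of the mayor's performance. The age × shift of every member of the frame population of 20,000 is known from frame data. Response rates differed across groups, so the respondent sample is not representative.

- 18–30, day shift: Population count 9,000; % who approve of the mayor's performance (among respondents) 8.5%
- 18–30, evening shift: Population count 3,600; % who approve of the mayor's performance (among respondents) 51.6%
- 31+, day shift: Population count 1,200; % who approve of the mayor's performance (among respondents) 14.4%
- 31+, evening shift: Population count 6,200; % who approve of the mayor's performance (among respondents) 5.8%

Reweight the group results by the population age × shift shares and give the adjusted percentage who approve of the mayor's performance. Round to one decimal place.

15.8%

Post-stratification weights by population share, not respondent share:
  18–30, day shift: (9,000/20,000) × 8.5 = 3.825
  18–30, evening shift: (3,600/20,000) × 51.6 = 9.288
  31+, day shift: (1,200/20,000) × 14.4 = 0.864
  31+, evening shift: (6,200/20,000) × 5.8 = 1.798
Post-stratified estimate = 15.775 → 15.8%.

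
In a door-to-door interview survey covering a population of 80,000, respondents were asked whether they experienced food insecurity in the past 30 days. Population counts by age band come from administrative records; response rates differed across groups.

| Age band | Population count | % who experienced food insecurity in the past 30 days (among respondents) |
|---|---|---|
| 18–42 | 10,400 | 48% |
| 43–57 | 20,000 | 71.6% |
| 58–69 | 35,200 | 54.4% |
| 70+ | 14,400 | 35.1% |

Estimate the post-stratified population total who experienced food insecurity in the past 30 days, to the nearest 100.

Estimated count per cell = population count × respondent percentage:
  18–42: 10,400 × 48% = 4992
  43–57: 20,000 × 71.6% = 14,320
  58–69: 35,200 × 54.4% = 19148.8
  70+: 14,400 × 35.1% = 5054.4
Estimated total = 43515.2 → 43,500.

43,500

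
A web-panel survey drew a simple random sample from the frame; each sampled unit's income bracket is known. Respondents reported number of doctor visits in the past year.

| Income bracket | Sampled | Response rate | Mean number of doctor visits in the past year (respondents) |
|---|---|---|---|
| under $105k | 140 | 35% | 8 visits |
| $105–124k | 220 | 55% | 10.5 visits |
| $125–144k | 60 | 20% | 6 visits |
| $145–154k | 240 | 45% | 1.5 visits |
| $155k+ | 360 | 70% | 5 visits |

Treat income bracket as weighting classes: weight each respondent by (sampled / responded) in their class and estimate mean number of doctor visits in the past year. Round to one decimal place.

5.8

With weight = n_sampled/n_responded per class, the weighted class total is n_sampled:
  under $105k: 140 × 8 = 1120
  $105–124k: 220 × 10.5 = 2310
  $125–144k: 60 × 6 = 360
  $145–154k: 240 × 1.5 = 360
  $155k+: 360 × 5 = 1800
Adjusted estimate = 5950 / 1,020 = 5.83333 → 5.8.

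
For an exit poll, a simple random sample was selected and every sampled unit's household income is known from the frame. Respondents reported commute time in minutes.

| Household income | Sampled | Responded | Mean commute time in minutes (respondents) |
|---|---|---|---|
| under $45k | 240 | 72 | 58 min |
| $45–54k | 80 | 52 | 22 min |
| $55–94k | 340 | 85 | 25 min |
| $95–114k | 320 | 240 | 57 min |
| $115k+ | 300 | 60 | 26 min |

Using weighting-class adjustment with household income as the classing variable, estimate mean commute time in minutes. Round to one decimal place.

39.2

Class response rates: under $45k 72/240 = 30%, $45–54k 52/80 = 65%, $55–94k 85/340 = 25%, $95–114k 240/320 = 75%, $115k+ 60/300 = 20%.
Inverse-response-rate weighting restores each class to its sampled count, so class totals weight by n_sampled:
  under $45k: 240 × 58 = 13,920
  $45–54k: 80 × 22 = 1760
  $55–94k: 340 × 25 = 8500
  $95–114k: 320 × 57 = 18,240
  $115k+: 300 × 26 = 7800
Adjusted estimate = 50,220 / 1,280 = 39.2344 → 39.2.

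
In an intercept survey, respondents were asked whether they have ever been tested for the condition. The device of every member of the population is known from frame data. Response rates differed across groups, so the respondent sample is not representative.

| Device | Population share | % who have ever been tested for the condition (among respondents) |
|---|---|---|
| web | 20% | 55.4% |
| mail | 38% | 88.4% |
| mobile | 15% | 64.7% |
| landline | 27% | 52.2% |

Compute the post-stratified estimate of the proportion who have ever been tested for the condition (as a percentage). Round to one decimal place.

Weight each group's respondent value by its population share:
  web: 0.2 × 55.4 = 11.08
  mail: 0.38 × 88.4 = 33.592
  mobile: 0.15 × 64.7 = 9.705
  landline: 0.27 × 52.2 = 14.094
Post-stratified estimate = 68.471 → 68.5%.

68.5%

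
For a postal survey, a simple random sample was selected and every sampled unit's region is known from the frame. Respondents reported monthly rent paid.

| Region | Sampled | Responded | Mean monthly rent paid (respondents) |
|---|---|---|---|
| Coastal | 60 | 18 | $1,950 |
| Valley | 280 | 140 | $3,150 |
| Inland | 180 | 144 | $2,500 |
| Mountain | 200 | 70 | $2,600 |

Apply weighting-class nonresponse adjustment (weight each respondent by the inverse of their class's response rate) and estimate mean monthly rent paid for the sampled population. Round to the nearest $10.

$2,730

Class response rates: Coastal 18/60 = 30%, Valley 140/280 = 50%, Inland 144/180 = 80%, Mountain 70/200 = 35%.
Weighting each respondent by the inverse class response rate inflates each class back to its sampled size, so the class weight is n_sampled:
  Coastal: 60 × 1950 = 117,000
  Valley: 280 × 3150 = 882,000
  Inland: 180 × 2500 = 450,000
  Mountain: 200 × 2600 = 520,000
Adjusted estimate = 1,969,000 / 720 = 2734.72 → $2,730.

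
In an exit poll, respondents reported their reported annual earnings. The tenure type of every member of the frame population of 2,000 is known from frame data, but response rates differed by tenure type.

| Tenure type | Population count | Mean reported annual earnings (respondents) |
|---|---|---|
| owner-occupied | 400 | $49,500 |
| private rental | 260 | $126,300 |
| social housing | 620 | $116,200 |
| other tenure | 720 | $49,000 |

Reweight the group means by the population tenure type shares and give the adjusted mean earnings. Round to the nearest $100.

Each cell contributes population-share × respondent value:
  owner-occupied: (400/2,000) × 49,500 = 9900
  private rental: (260/2,000) × 126,300 = 16,419
  social housing: (620/2,000) × 116,200 = 36,022
  other tenure: (720/2,000) × 49,000 = 17,640
Post-stratified estimate = 79,981 → $80,000.

$80,000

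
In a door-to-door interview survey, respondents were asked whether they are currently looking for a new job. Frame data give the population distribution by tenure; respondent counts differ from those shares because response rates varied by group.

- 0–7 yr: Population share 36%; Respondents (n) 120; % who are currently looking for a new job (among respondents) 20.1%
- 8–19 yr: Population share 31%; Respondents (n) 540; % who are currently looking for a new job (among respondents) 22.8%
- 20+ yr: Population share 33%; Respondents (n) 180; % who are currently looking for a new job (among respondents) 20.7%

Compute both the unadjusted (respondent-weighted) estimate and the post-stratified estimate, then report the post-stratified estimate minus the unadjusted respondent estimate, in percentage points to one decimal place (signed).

Without adjustment, the pooled respondent share is:
  (120/840)×20.1 + (540/840)×22.8 + (180/840)×20.7 = 21.9643%
Reweighting by population tenure shares:
  0.36×20.1 + 0.31×22.8 + 0.33×20.7 = 21.135%
Difference = 21.135 − 21.9643 = -0.8293 pp.

-0.8 percentage points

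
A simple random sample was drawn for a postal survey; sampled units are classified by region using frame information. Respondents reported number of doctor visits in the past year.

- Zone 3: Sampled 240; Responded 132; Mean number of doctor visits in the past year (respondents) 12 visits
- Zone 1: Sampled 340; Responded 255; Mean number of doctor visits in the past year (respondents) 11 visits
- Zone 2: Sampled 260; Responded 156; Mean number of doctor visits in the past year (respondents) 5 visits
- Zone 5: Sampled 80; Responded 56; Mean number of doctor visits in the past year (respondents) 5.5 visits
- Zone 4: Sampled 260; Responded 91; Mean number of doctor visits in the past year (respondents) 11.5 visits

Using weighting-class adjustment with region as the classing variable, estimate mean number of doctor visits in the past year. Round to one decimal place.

9.6

Class response rates: Zone 3 132/240 = 55%, Zone 1 255/340 = 75%, Zone 2 156/260 = 60%, Zone 5 56/80 = 70%, Zone 4 91/260 = 35%.
Weighting each respondent by the inverse class response rate inflates each class back to its sampled size, so the class weight is n_sampled:
  Zone 3: 240 × 12 = 2880
  Zone 1: 340 × 11 = 3740
  Zone 2: 260 × 5 = 1300
  Zone 5: 80 × 5.5 = 440
  Zone 4: 260 × 11.5 = 2990
Adjusted estimate = 11,350 / 1,180 = 9.61864 → 9.6.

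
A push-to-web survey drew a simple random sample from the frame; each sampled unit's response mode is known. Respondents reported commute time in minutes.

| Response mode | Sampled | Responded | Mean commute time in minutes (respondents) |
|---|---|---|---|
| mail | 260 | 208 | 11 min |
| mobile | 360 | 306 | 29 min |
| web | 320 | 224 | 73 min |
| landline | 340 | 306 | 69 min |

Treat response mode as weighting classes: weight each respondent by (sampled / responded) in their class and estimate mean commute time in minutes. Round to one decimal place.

47.0

Class response rates: mail 208/260 = 80%, mobile 306/360 = 85%, web 224/320 = 70%, landline 306/340 = 90%.
Inverse-response-rate weighting restores each class to its sampled count, so class totals weight by n_sampled:
  mail: 260 × 11 = 2860
  mobile: 360 × 29 = 10,440
  web: 320 × 73 = 23,360
  landline: 340 × 69 = 23,460
Adjusted estimate = 60,120 / 1,280 = 46.9688 → 47.0.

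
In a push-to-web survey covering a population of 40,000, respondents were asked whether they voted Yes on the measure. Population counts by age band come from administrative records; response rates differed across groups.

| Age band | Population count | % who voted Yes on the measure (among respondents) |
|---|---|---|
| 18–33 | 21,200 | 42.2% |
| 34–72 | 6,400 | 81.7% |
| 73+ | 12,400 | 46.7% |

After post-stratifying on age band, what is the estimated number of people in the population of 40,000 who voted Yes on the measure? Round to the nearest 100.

20,000

Each cell contributes its population count × the respondent rate:
  18–33: 21,200 × 42.2% = 8946.4
  34–72: 6,400 × 81.7% = 5228.8
  73+: 12,400 × 46.7% = 5790.8
Estimated total = 19,966 → 20,000.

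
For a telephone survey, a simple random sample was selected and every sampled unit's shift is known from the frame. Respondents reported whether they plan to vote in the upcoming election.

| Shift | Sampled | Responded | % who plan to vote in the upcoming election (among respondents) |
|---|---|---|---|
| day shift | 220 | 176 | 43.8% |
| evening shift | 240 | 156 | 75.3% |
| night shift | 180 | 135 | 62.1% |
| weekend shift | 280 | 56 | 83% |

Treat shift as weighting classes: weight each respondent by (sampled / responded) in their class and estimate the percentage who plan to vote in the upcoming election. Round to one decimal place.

67.5%

Response rates by class: day shift 176/220 = 80%, evening shift 156/240 = 65%, night shift 135/180 = 75%, weekend shift 56/280 = 20%.
With weight = n_sampled/n_responded per class, the weighted class total is n_sampled:
  day shift: 220 × 43.8 = 9636
  evening shift: 240 × 75.3 = 18,072
  night shift: 180 × 62.1 = 11,178
  weekend shift: 280 × 83 = 23,240
Adjusted estimate = 62,126 / 920 = 67.5283 → 67.5%.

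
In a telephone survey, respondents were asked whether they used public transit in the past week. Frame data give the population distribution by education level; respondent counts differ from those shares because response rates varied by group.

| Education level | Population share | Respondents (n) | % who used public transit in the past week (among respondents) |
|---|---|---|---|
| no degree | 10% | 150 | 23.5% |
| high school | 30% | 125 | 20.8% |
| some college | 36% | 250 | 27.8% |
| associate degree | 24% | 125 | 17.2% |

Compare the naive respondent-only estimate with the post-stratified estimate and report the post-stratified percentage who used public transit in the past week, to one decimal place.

Naive respondent-only estimate (weights = respondent counts):
  (150/650)×23.5 + (125/650)×20.8 + (250/650)×27.8 + (125/650)×17.2 = 23.4231%
Reweighting by population education level shares:
  0.1×23.5 + 0.3×20.8 + 0.36×27.8 + 0.24×17.2 = 22.726%

22.7%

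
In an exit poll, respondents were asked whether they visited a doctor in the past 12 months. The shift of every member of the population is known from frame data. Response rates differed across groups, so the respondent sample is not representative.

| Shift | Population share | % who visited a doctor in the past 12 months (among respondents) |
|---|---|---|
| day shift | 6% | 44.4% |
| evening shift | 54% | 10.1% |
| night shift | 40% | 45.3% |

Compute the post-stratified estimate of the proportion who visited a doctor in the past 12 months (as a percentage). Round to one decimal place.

26.2%

Each cell contributes population-share × respondent value:
  day shift: 0.06 × 44.4 = 2.664
  evening shift: 0.54 × 10.1 = 5.454
  night shift: 0.4 × 45.3 = 18.12
Post-stratified estimate = 26.238 → 26.2%.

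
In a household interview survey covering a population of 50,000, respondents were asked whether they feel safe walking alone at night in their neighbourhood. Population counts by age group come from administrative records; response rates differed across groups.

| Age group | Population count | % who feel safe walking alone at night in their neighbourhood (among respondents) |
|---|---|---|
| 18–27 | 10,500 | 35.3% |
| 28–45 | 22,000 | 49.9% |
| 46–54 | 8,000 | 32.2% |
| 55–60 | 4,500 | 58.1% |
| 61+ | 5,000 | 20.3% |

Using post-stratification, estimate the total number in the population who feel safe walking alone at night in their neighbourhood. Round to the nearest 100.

Apply each group's respondent rate to its population count:
  18–27: 10,500 × 35.3% = 3706.5
  28–45: 22,000 × 49.9% = 10,978
  46–54: 8,000 × 32.2% = 2576
  55–60: 4,500 × 58.1% = 2614.5
  61+: 5,000 × 20.3% = 1015
Estimated total = 20,890 → 20,900.

20,900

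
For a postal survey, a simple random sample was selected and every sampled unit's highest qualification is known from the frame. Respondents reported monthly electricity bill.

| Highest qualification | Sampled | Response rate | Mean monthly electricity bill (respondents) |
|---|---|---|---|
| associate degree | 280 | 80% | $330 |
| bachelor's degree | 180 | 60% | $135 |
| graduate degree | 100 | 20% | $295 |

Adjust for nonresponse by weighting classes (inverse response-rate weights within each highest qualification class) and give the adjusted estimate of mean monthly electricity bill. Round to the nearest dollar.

$261

With weight = n_sampled/n_responded per class, the weighted class total is n_sampled:
  associate degree: 280 × 330 = 92,400
  bachelor's degree: 180 × 135 = 24,300
  graduate degree: 100 × 295 = 29,500
Adjusted estimate = 146,200 / 560 = 261.071 → $261.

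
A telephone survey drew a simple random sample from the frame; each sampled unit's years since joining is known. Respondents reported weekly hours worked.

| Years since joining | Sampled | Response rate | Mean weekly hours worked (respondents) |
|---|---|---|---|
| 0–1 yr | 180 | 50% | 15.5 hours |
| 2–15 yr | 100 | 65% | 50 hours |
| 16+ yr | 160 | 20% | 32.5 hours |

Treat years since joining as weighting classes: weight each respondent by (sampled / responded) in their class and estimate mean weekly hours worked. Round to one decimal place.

29.5

Weighting each respondent by the inverse class response rate inflates each class back to its sampled size, so the class weight is n_sampled:
  0–1 yr: 180 × 15.5 = 2790
  2–15 yr: 100 × 50 = 5000
  16+ yr: 160 × 32.5 = 5200
Adjusted estimate = 12,990 / 440 = 29.5227 → 29.5.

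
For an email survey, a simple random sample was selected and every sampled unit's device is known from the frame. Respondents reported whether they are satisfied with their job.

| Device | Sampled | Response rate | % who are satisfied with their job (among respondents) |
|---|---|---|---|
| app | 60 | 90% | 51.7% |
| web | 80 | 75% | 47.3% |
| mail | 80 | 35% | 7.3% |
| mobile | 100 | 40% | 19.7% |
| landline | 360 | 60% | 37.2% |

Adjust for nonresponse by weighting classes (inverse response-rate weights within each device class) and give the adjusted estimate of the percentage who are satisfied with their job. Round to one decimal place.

33.6%

Weighting each respondent by the inverse class response rate inflates each class back to its sampled size, so the class weight is n_sampled:
  app: 60 × 51.7 = 3102
  web: 80 × 47.3 = 3784
  mail: 80 × 7.3 = 584
  mobile: 100 × 19.7 = 1970
  landline: 360 × 37.2 = 13392
Adjusted estimate = 22,832 / 680 = 33.5765 → 33.6%.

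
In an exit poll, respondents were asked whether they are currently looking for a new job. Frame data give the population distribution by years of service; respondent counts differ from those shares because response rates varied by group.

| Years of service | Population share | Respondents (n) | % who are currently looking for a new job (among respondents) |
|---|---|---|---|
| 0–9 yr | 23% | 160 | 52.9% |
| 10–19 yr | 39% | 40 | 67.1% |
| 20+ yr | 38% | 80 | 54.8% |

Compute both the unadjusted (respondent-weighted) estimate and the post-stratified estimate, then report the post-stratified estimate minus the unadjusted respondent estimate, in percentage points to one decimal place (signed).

Without adjustment, the pooled respondent share is:
  (160/280)×52.9 + (40/280)×67.1 + (80/280)×54.8 = 55.4714%
Reweighting by population years of service shares:
  0.23×52.9 + 0.39×67.1 + 0.38×54.8 = 59.16%
Difference = 59.16 − 55.4714 = 3.6886 pp.

+3.7 percentage points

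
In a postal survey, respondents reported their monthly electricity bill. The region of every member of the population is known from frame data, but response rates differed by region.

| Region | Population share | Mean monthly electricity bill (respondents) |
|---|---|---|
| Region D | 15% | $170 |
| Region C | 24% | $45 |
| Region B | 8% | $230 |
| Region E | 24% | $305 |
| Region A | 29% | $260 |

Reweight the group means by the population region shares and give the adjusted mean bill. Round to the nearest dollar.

Reweight to the known region distribution:
  Region D: 0.15 × 170 = 25.5
  Region C: 0.24 × 45 = 10.8
  Region B: 0.08 × 230 = 18.4
  Region E: 0.24 × 305 = 73.2
  Region A: 0.29 × 260 = 75.4
Post-stratified estimate = 203.3 → $203.

$203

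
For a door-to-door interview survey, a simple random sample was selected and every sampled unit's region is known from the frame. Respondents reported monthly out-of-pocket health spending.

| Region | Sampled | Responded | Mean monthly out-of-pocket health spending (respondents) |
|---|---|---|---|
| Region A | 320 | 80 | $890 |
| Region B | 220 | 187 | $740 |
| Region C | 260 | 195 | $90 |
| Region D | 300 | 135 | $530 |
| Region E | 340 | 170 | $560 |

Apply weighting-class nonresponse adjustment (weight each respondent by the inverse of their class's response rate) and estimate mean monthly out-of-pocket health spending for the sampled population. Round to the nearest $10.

$570

Class response rates: Region A 80/320 = 25%, Region B 187/220 = 85%, Region C 195/260 = 75%, Region D 135/300 = 45%, Region E 170/340 = 50%.
Each respondent's weight = sampled/responded in their class; summing within a class gives n_sampled, so:
  Region A: 320 × 890 = 284,800
  Region B: 220 × 740 = 162,800
  Region C: 260 × 90 = 23,400
  Region D: 300 × 530 = 159,000
  Region E: 340 × 560 = 190,400
Adjusted estimate = 820,400 / 1,440 = 569.722 → $570.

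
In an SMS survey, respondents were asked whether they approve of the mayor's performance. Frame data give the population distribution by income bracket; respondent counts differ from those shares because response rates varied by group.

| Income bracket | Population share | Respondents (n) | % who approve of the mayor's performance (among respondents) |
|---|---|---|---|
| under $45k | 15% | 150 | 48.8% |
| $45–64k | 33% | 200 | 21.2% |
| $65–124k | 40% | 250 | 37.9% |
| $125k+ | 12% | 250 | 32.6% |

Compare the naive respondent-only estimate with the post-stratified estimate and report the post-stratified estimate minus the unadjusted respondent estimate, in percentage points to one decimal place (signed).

Unadjusted (pooled respondent) estimate weights by respondent counts:
  (150/850)×48.8 + (200/850)×21.2 + (250/850)×37.9 + (250/850)×32.6 = 34.3353%
Post-stratifying to population shares instead:
  0.15×48.8 + 0.33×21.2 + 0.4×37.9 + 0.12×32.6 = 33.388%
Difference = 33.388 − 34.3353 = -0.9473 pp.

-0.9 percentage points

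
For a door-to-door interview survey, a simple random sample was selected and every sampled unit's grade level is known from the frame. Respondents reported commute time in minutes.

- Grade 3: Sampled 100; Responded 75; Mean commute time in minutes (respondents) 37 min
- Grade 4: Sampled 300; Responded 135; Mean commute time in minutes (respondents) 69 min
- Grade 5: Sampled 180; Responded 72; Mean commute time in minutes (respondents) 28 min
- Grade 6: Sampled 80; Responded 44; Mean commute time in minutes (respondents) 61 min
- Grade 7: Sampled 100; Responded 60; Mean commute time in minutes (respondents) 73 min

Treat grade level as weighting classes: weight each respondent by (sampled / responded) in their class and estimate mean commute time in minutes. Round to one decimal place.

Class response rates: Grade 3 75/100 = 75%, Grade 4 135/300 = 45%, Grade 5 72/180 = 40%, Grade 6 44/80 = 55%, Grade 7 60/100 = 60%.
Each respondent's weight = sampled/responded in their class; summing within a class gives n_sampled, so:
  Grade 3: 100 × 37 = 3700
  Grade 4: 300 × 69 = 20,700
  Grade 5: 180 × 28 = 5040
  Grade 6: 80 × 61 = 4880
  Grade 7: 100 × 73 = 7300
Adjusted estimate = 41,620 / 760 = 54.7632 → 54.8.

54.8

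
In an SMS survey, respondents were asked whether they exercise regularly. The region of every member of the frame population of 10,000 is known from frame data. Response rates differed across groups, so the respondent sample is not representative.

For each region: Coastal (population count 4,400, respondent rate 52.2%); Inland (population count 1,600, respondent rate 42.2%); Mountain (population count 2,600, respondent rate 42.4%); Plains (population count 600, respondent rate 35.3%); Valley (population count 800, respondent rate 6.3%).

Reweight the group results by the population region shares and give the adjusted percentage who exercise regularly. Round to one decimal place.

Weight each group's respondent value by its population share:
  Coastal: (4,400/10,000) × 52.2 = 22.968
  Inland: (1,600/10,000) × 42.2 = 6.752
  Mountain: (2,600/10,000) × 42.4 = 11.024
  Plains: (600/10,000) × 35.3 = 2.118
  Valley: (800/10,000) × 6.3 = 0.504
Post-stratified estimate = 43.366 → 43.4%.

43.4%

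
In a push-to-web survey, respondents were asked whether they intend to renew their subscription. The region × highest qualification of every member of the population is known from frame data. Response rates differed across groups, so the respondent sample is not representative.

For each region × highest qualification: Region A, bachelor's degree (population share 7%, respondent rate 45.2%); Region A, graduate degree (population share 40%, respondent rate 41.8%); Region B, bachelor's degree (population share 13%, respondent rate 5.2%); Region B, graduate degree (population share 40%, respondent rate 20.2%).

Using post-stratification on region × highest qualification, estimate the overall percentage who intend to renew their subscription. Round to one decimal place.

Post-stratification weights by population share, not respondent share:
  Region A, bachelor's degree: 0.07 × 45.2 = 3.164
  Region A, graduate degree: 0.4 × 41.8 = 16.72
  Region B, bachelor's degree: 0.13 × 5.2 = 0.676
  Region B, graduate degree: 0.4 × 20.2 = 8.08
Post-stratified estimate = 28.64 → 28.6%.

28.6%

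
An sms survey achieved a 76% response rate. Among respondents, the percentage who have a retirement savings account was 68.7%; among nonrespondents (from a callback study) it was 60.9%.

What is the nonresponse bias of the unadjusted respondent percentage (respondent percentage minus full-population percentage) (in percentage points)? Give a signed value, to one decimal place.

+1.9 percentage points

Nonresponse fraction = 1 − 0.76 = 0.24.
Bias = (nonresponse fraction) × (respondent percentage − nonrespondent percentage)
     = 0.24 × (68.7 − 60.9) = 0.24 × 7.8 = 1.872.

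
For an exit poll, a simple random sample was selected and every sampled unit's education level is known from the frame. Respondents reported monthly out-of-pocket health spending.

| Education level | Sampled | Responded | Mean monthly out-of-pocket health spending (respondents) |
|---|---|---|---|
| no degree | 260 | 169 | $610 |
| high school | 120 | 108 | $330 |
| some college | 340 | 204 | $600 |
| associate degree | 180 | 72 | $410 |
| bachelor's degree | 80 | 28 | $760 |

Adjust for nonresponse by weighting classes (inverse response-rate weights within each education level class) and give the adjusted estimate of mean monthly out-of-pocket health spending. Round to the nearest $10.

$550

Response rates by class: no degree 169/260 = 65%, high school 108/120 = 90%, some college 204/340 = 60%, associate degree 72/180 = 40%, bachelor's degree 28/80 = 35%.
Each respondent's weight = sampled/responded in their class; summing within a class gives n_sampled, so:
  no degree: 260 × 610 = 158,600
  high school: 120 × 330 = 39,600
  some college: 340 × 600 = 204,000
  associate degree: 180 × 410 = 73,800
  bachelor's degree: 80 × 760 = 60,800
Adjusted estimate = 536,800 / 980 = 547.755 → $550.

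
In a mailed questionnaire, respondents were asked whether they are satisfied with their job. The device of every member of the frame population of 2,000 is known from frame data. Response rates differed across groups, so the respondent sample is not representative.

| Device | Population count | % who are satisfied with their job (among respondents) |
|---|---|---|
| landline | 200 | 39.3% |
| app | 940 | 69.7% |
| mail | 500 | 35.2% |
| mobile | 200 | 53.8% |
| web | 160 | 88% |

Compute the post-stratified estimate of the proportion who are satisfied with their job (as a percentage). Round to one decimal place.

Each cell contributes population-share × respondent value:
  landline: (200/2,000) × 39.3 = 3.93
  app: (940/2,000) × 69.7 = 32.759
  mail: (500/2,000) × 35.2 = 8.8
  mobile: (200/2,000) × 53.8 = 5.38
  web: (160/2,000) × 88 = 7.04
Post-stratified estimate = 57.909 → 57.9%.

57.9%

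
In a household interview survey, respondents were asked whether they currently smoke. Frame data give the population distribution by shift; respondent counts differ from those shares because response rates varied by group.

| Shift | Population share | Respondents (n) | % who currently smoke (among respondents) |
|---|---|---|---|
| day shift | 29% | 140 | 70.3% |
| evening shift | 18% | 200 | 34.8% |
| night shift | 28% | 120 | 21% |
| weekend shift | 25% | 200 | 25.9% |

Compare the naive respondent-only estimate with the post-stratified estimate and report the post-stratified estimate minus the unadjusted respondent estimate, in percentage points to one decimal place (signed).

Naive respondent-only estimate (weights = respondent counts):
  (140/660)×70.3 + (200/660)×34.8 + (120/660)×21 + (200/660)×25.9 = 37.1242%
Reweighting by population shift shares:
  0.29×70.3 + 0.18×34.8 + 0.28×21 + 0.25×25.9 = 39.006%
Difference = 39.006 − 37.1242 = 1.8818 pp.

+1.9 percentage points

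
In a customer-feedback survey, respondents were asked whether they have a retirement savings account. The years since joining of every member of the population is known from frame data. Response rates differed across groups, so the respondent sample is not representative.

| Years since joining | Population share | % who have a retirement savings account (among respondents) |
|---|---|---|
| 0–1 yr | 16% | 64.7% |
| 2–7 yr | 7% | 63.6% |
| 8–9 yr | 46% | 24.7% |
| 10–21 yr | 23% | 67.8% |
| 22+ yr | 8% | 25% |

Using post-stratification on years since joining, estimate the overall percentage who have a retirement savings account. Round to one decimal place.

Weight each group's respondent value by its population share:
  0–1 yr: 0.16 × 64.7 = 10.352
  2–7 yr: 0.07 × 63.6 = 4.452
  8–9 yr: 0.46 × 24.7 = 11.362
  10–21 yr: 0.23 × 67.8 = 15.594
  22+ yr: 0.08 × 25 = 2
Post-stratified estimate = 43.76 → 43.8%.

43.8%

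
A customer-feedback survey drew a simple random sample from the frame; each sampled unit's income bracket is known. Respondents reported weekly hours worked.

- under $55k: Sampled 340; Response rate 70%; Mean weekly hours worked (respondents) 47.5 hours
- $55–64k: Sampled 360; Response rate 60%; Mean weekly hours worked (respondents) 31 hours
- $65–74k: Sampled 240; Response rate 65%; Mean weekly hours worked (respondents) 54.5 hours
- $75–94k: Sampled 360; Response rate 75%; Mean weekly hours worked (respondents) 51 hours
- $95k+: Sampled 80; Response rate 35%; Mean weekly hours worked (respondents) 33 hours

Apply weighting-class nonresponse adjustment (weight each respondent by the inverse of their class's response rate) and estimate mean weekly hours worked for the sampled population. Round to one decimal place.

Each respondent's weight = sampled/responded in their class; summing within a class gives n_sampled, so:
  under $55k: 340 × 47.5 = 16,150
  $55–64k: 360 × 31 = 11,160
  $65–74k: 240 × 54.5 = 13,080
  $75–94k: 360 × 51 = 18,360
  $95k+: 80 × 33 = 2640
Adjusted estimate = 61,390 / 1,380 = 44.4855 → 44.5.

44.5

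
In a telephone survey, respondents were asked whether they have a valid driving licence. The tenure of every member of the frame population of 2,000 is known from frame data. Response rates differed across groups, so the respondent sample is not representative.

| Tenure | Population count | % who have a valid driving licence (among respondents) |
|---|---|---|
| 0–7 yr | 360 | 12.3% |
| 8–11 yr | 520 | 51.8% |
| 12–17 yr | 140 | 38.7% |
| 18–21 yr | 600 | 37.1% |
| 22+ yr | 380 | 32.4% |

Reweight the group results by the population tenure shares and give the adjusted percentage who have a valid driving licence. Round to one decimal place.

Post-stratification weights by population share, not respondent share:
  0–7 yr: (360/2,000) × 12.3 = 2.214
  8–11 yr: (520/2,000) × 51.8 = 13.468
  12–17 yr: (140/2,000) × 38.7 = 2.709
  18–21 yr: (600/2,000) × 37.1 = 11.13
  22+ yr: (380/2,000) × 32.4 = 6.156
Post-stratified estimate = 35.677 → 35.7%.

35.7%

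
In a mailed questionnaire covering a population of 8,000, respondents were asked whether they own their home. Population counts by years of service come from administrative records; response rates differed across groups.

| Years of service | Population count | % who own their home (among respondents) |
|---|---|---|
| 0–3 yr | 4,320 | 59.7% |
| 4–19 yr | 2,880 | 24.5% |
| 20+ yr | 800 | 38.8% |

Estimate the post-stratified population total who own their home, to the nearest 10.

Each cell contributes its population count × the respondent rate:
  0–3 yr: 4,320 × 59.7% = 2579.04
  4–19 yr: 2,880 × 24.5% = 705.6
  20+ yr: 800 × 38.8% = 310.4
Estimated total = 3595.04 → 3,600.

3,600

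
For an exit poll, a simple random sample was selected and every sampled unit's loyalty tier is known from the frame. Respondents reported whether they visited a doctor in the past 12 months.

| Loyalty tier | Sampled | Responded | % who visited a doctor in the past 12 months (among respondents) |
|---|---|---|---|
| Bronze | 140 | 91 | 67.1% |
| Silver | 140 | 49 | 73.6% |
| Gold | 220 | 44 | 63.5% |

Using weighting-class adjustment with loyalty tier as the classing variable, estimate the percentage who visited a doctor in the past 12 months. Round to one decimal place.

67.3%

Response rates by class: Bronze 91/140 = 65%, Silver 49/140 = 35%, Gold 44/220 = 20%.
With weight = n_sampled/n_responded per class, the weighted class total is n_sampled:
  Bronze: 140 × 67.1 = 9394
  Silver: 140 × 73.6 = 10,304
  Gold: 220 × 63.5 = 13,970
Adjusted estimate = 33,668 / 500 = 67.336 → 67.3%.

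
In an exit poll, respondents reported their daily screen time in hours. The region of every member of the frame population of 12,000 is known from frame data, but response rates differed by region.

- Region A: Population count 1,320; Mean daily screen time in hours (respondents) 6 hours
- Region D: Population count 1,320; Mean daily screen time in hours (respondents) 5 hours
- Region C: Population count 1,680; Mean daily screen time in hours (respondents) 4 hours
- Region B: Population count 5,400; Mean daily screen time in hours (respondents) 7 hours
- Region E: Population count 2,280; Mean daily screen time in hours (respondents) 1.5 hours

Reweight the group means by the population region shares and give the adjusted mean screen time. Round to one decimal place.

5.2

Weight each group's respondent value by its population share:
  Region A: (1,320/12,000) × 6 = 0.66
  Region D: (1,320/12,000) × 5 = 0.55
  Region C: (1,680/12,000) × 4 = 0.56
  Region B: (5,400/12,000) × 7 = 3.15
  Region E: (2,280/12,000) × 1.5 = 0.285
Post-stratified estimate = 5.205 → 5.2.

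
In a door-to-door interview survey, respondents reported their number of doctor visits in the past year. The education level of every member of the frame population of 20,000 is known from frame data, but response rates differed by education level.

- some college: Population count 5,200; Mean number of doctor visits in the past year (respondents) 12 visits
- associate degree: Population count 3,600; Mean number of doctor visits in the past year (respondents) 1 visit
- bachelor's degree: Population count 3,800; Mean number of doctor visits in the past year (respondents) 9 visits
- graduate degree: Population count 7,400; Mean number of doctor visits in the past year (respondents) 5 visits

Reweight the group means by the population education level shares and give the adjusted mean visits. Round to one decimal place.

Post-stratification weights by population share, not respondent share:
  some college: (5,200/20,000) × 12 = 3.12
  associate degree: (3,600/20,000) × 1 = 0.18
  bachelor's degree: (3,800/20,000) × 9 = 1.71
  graduate degree: (7,400/20,000) × 5 = 1.85
Post-stratified estimate = 6.86 → 6.9.

6.9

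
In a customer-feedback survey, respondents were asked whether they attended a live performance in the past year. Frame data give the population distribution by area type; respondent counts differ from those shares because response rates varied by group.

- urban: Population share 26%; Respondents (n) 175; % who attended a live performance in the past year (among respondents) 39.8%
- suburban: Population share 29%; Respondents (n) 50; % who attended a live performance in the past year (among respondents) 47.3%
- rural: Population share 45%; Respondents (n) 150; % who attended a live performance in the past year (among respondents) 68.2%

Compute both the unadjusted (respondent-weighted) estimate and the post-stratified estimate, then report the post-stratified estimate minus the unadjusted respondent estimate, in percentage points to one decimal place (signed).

Unadjusted (pooled respondent) estimate weights by respondent counts:
  (175/375)×39.8 + (50/375)×47.3 + (150/375)×68.2 = 52.16%
Reweighting by population area type shares:
  0.26×39.8 + 0.29×47.3 + 0.45×68.2 = 54.755%
Difference = 54.755 − 52.16 = 2.595 pp.

+2.6 percentage points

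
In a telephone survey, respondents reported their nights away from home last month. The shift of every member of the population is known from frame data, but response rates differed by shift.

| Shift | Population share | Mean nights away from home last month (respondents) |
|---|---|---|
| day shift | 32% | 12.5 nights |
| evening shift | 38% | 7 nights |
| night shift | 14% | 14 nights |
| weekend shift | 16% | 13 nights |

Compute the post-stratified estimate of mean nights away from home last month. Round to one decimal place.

Weight each group's respondent value by its population share:
  day shift: 0.32 × 12.5 = 4
  evening shift: 0.38 × 7 = 2.66
  night shift: 0.14 × 14 = 1.96
  weekend shift: 0.16 × 13 = 2.08
Post-stratified estimate = 10.7 → 10.7.

10.7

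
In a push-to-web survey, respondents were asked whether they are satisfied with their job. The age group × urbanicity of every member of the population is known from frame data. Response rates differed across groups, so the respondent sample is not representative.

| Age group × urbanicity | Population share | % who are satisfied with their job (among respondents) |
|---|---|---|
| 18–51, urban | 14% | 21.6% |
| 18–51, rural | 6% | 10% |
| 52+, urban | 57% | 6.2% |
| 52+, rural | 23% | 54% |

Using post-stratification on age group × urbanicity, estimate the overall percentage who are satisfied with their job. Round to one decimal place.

19.6%

Each cell contributes population-share × respondent value:
  18–51, urban: 0.14 × 21.6 = 3.024
  18–51, rural: 0.06 × 10 = 0.6
  52+, urban: 0.57 × 6.2 = 3.534
  52+, rural: 0.23 × 54 = 12.42
Post-stratified estimate = 19.578 → 19.6%.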